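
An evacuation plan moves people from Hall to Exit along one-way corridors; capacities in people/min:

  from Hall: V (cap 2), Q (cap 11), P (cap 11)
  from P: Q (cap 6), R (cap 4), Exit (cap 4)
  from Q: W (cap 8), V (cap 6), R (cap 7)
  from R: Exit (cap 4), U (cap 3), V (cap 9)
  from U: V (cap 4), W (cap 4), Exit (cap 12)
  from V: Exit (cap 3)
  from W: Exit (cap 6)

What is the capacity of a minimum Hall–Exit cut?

Augment Hall→P→Exit: bottleneck 4, flow now 4.
Augment Hall→V→Exit: bottleneck 2, flow now 6.
Augment Hall→P→R→Exit: bottleneck 4, flow now 10.
Augment Hall→Q→V→Exit: bottleneck 1, flow now 11.
Augment Hall→Q→W→Exit: bottleneck 6, flow now 17.
Augment Hall→Q→R→U→Exit: bottleneck 3, flow now 20.
No augmenting path remains; maximum flow = 20.
By max-flow min-cut, the minimum cut capacity equals the max flow.
In the residual graph, reachable from Hall: {Hall, P, Q, R, V, W}.
Min-cut edges: P→Exit (4), R→U (3), R→Exit (4), V→Exit (3), W→Exit (6); capacity 4 + 3 + 4 + 3 + 6 = 20.

20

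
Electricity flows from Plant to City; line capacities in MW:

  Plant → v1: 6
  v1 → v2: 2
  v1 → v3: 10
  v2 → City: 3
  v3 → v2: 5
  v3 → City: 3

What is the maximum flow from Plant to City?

Augment Plant→v1→v2→City: bottleneck 2, flow now 2.
Augment Plant→v1→v3→City: bottleneck 3, flow now 5.
Augment Plant→v1→v3→v2→City: bottleneck 1, flow now 6.
No augmenting path remains; maximum flow = 6.
In the residual graph, reachable from Plant: {Plant}.
Min-cut edges: Plant→v1 (6); capacity 6 = 6.
This cut is saturated, so no flow can exceed 6.

6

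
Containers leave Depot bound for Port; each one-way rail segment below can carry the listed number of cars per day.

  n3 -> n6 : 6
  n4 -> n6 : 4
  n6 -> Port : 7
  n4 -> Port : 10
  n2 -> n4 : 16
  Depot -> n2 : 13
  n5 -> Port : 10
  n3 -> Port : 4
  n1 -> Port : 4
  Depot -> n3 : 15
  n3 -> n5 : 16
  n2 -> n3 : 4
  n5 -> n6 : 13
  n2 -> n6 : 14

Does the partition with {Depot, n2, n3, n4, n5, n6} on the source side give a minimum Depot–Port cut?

No — its capacity is 31, but the minimum cut has capacity 28.

Given cut capacity: 4 + 10 + 10 + 7 = 31.
Augment Depot→n3→Port: bottleneck 4, flow now 4.
Augment Depot→n2→n4→Port: bottleneck 10, flow now 14.
Augment Depot→n2→n6→Port: bottleneck 3, flow now 17.
Augment Depot→n3→n5→Port: bottleneck 10, flow now 27.
Augment Depot→n3→n6→Port: bottleneck 1, flow now 28.
No augmenting path remains; maximum flow = 28.
In the residual graph, reachable from Depot: {Depot}.
Min-cut edges: Depot→n2 (13), Depot→n3 (15); capacity 13 + 15 = 28.
Cut capacity 31 exceeds the max flow 28, so it is not minimum.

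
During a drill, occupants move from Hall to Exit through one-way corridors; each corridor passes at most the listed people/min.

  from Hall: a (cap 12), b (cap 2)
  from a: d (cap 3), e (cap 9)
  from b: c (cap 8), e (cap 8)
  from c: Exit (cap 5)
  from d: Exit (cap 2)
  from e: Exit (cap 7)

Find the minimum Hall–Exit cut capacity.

Augment Hall→a→d→Exit: bottleneck 2, flow now 2.
Augment Hall→a→e→Exit: bottleneck 7, flow now 9.
Augment Hall→b→c→Exit: bottleneck 2, flow now 11.
No augmenting path remains; maximum flow = 11.
By max-flow min-cut, the minimum cut capacity equals the max flow.
In the residual graph, reachable from Hall: {Hall, a, d, e}.
Min-cut edges: Hall→b (2), d→Exit (2), e→Exit (7); capacity 2 + 2 + 7 = 11.

11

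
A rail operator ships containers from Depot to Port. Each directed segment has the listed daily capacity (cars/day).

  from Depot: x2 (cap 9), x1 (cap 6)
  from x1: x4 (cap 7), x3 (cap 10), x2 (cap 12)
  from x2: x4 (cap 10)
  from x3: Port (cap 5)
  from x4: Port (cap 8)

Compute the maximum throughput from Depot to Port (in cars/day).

13

Augment Depot→x1→x3→Port: bottleneck 5, flow now 5.
Augment Depot→x1→x4→Port: bottleneck 1, flow now 6.
Augment Depot→x2→x4→Port: bottleneck 7, flow now 13.
No augmenting path remains; maximum flow = 13.
In the residual graph, reachable from Depot: {Depot, x1, x2, x3, x4}.
Min-cut edges: x3→Port (5), x4→Port (8); capacity 5 + 8 = 13.
This cut is saturated, so no flow can exceed 13.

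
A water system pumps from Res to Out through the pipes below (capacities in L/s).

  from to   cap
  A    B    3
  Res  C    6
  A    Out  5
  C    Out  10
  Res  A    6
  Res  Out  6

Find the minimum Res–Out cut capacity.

17

Augment Res→Out: bottleneck 6, flow now 6.
Augment Res→A→Out: bottleneck 5, flow now 11.
Augment Res→C→Out: bottleneck 6, flow now 17.
No augmenting path remains; maximum flow = 17.
By max-flow min-cut, the minimum cut capacity equals the max flow.
In the residual graph, reachable from Res: {Res, A, B}.
Min-cut edges: Res→C (6), Res→Out (6), A→Out (5); capacity 6 + 6 + 5 = 17.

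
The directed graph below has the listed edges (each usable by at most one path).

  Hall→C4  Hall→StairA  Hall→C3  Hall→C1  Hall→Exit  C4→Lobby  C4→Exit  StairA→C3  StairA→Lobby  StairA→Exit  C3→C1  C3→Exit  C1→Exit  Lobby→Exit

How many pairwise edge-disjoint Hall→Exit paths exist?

Assign every edge capacity 1; by Menger, the answer equals the max flow.
Path Hall→Exit (+1); total 1.
Path Hall→C4→Exit (+1); total 2.
Path Hall→StairA→Exit (+1); total 3.
Path Hall→C3→Exit (+1); total 4.
Path Hall→C1→Exit (+1); total 5.
No residual Hall→Exit path; max flow = 5.
Certifying cut of size 5: {Hall→C1, Hall→C3, Hall→C4, Hall→Exit, Hall→StairA}.

5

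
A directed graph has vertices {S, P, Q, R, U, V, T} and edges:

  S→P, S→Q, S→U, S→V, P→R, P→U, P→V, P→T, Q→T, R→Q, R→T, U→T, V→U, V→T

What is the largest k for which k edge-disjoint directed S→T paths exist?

4

Assign every edge capacity 1; by Menger, the answer equals the max flow.
Path S→P→T (+1); total 1.
Path S→Q→T (+1); total 2.
Path S→U→T (+1); total 3.
Path S→V→T (+1); total 4.
No residual S→T path; max flow = 4.
Certifying cut of size 4: {S→P, S→Q, S→U, S→V}.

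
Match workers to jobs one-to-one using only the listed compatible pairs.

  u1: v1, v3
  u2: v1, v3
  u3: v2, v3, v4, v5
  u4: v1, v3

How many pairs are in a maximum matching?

Unit-capacity flow: source→left, listed edges, right→sink; max matching = max flow.
Augmenting path u1→v1 (+1); matched 1.
Augmenting path u2→v3 (+1); matched 2.
Augmenting path u3→v2 (+1); matched 3.
No augmenting path remains; maximum matching = 3.
König certificate: {u3, v1, v3} is a vertex cover of size 3 (every listed pair touches it), so no matching can be larger.

3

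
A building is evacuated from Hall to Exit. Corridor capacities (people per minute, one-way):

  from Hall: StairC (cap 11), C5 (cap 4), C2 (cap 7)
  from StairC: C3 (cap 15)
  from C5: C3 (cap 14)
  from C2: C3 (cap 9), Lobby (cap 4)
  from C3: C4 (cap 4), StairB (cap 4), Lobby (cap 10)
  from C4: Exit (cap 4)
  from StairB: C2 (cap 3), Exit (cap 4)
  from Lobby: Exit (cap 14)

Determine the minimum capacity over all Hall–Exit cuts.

22

Augment Hall→C2→Lobby→Exit: bottleneck 4, flow now 4.
Augment Hall→StairC→C3→C4→Exit: bottleneck 4, flow now 8.
Augment Hall→StairC→C3→StairB→Exit: bottleneck 4, flow now 12.
Augment Hall→StairC→C3→Lobby→Exit: bottleneck 3, flow now 15.
Augment Hall→C5→C3→Lobby→Exit: bottleneck 4, flow now 19.
Augment Hall→C2→C3→Lobby→Exit: bottleneck 3, flow now 22.
No augmenting path remains; maximum flow = 22.
By max-flow min-cut, the minimum cut capacity equals the max flow.
In the residual graph, reachable from Hall: {Hall}.
Min-cut edges: Hall→StairC (11), Hall→C5 (4), Hall→C2 (7); capacity 11 + 4 + 7 = 22.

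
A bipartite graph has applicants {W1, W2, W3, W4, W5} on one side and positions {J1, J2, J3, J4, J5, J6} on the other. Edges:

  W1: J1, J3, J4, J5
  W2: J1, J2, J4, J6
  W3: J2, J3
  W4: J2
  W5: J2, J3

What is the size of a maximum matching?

Unit-capacity flow: source→left, listed edges, right→sink; max matching = max flow.
Augmenting path W1→J1 (+1); matched 1.
Augmenting path W2→J2 (+1); matched 2.
Augmenting path W3→J3 (+1); matched 3.
Augmenting path W4→J2→W2→J4 (+1); matched 4.
No augmenting path remains; maximum matching = 4.
König certificate: {W1, W2, J2, J3} is a vertex cover of size 4 (every listed pair touches it), so no matching can be larger.

4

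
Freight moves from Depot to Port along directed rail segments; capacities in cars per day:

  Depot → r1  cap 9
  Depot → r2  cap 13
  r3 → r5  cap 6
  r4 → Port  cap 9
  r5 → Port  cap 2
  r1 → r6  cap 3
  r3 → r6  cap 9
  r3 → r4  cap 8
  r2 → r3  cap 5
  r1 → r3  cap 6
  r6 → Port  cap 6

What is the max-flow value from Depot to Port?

14

Augment Depot→r1→r6→Port: bottleneck 3, flow now 3.
Augment Depot→r1→r3→r4→Port: bottleneck 6, flow now 9.
Augment Depot→r2→r3→r4→Port: bottleneck 2, flow now 11.
Augment Depot→r2→r3→r5→Port: bottleneck 2, flow now 13.
Augment Depot→r2→r3→r6→Port: bottleneck 1, flow now 14.
No augmenting path remains; maximum flow = 14.
In the residual graph, reachable from Depot: {Depot, r2}.
Min-cut edges: Depot→r1 (9), r2→r3 (5); capacity 9 + 5 = 14.
This cut is saturated, so no flow can exceed 14.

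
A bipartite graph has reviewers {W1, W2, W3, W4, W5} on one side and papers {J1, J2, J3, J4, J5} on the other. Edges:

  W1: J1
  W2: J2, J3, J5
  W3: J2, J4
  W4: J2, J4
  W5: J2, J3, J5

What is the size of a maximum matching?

5

Unit-capacity flow: source→left, listed edges, right→sink; max matching = max flow.
Augmenting path W1→J1 (+1); matched 1.
Augmenting path W2→J2 (+1); matched 2.
Augmenting path W3→J4 (+1); matched 3.
Augmenting path W5→J3 (+1); matched 4.
Augmenting path W4→J2→W2→J5 (+1); matched 5.
No augmenting path remains; maximum matching = 5.
König certificate: {W1, W2, W3, W4, W5} is a vertex cover of size 5 (every listed pair touches it), so no matching can be larger.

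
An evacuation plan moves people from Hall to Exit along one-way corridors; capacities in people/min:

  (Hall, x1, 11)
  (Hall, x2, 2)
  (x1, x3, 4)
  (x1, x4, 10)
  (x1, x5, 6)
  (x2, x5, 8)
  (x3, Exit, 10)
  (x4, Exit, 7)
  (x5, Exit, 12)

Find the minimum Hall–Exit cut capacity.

13

Augment Hall→x1→x3→Exit: bottleneck 4, flow now 4.
Augment Hall→x1→x4→Exit: bottleneck 7, flow now 11.
Augment Hall→x2→x5→Exit: bottleneck 2, flow now 13.
No augmenting path remains; maximum flow = 13.
By max-flow min-cut, the minimum cut capacity equals the max flow.
In the residual graph, reachable from Hall: {Hall}.
Min-cut edges: Hall→x1 (11), Hall→x2 (2); capacity 11 + 2 = 13.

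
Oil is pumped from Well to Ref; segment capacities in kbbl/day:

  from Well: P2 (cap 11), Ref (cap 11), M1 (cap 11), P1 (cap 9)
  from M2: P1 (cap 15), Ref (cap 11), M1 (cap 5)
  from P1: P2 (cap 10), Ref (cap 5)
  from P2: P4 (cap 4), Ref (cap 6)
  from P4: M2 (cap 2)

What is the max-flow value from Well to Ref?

Augment Well→Ref: bottleneck 11, flow now 11.
Augment Well→P1→Ref: bottleneck 5, flow now 16.
Augment Well→P2→Ref: bottleneck 6, flow now 22.
Augment Well→P2→P4→M2→Ref: bottleneck 2, flow now 24.
No augmenting path remains; maximum flow = 24.
In the residual graph, reachable from Well: {Well, M1, P1, P2, P4}.
Min-cut edges: Well→Ref (11), P1→Ref (5), P2→Ref (6), P4→M2 (2); capacity 11 + 5 + 6 + 2 = 24.
This cut is saturated, so no flow can exceed 24.

24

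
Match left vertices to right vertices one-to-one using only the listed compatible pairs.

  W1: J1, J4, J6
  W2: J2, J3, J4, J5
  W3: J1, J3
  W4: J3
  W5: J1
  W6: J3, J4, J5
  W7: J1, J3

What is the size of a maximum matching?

5

Unit-capacity flow: source→left, listed edges, right→sink; max matching = max flow.
Augmenting path W1→J1 (+1); matched 1.
Augmenting path W2→J2 (+1); matched 2.
Augmenting path W3→J3 (+1); matched 3.
Augmenting path W6→J4 (+1); matched 4.
Augmenting path W5→J1→W1→J6 (+1); matched 5.
No augmenting path remains; maximum matching = 5.
König certificate: {W1, W2, W6, J1, J3} is a vertex cover of size 5 (every listed pair touches it), so no matching can be larger.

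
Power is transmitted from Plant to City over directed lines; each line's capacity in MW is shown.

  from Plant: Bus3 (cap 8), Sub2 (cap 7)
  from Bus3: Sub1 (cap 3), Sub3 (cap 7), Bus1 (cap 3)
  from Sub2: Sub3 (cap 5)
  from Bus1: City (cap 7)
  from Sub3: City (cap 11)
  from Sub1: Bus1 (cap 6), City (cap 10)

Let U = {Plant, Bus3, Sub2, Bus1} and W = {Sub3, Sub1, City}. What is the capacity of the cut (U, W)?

Edges leaving {Plant, Bus3, Sub2, Bus1}: Bus3→Sub3 (7), Bus3→Sub1 (3), Sub2→Sub3 (5), Bus1→City (7).
Cut capacity = 7 + 3 + 5 + 7 = 22.

22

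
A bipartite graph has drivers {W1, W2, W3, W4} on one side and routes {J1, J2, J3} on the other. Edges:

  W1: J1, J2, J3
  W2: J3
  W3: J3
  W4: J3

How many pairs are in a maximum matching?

Unit-capacity flow: source→left, listed edges, right→sink; max matching = max flow.
Augmenting path W1→J1 (+1); matched 1.
Augmenting path W2→J3 (+1); matched 2.
No augmenting path remains; maximum matching = 2.
König certificate: {W1, J3} is a vertex cover of size 2 (every listed pair touches it), so no matching can be larger.

2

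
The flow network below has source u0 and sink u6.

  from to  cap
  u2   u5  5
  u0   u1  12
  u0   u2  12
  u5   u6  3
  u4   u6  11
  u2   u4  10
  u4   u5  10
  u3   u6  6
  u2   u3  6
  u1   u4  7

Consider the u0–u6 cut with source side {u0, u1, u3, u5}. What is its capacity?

28

Edges leaving {u0, u1, u3, u5}: u0→u2 (12), u1→u4 (7), u3→u6 (6), u5→u6 (3).
Cut capacity = 12 + 7 + 6 + 3 = 28.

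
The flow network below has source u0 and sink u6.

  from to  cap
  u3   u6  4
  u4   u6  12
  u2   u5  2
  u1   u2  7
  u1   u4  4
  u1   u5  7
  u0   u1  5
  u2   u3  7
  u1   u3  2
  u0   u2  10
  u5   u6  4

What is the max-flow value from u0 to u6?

Augment u0→u1→u3→u6: bottleneck 2, flow now 2.
Augment u0→u1→u4→u6: bottleneck 3, flow now 5.
Augment u0→u2→u3→u6: bottleneck 2, flow now 7.
Augment u0→u2→u5→u6: bottleneck 2, flow now 9.
Augment u0→u2→u3→u1→u4→u6: bottleneck 1, flow now 10. (uses reverse residual edge)
Augment u0→u2→u3→u1→u5→u6: bottleneck 1, flow now 11. (uses reverse residual edge)
No augmenting path remains; maximum flow = 11.
In the residual graph, reachable from u0: {u0, u2, u3}.
Min-cut edges: u0→u1 (5), u2→u5 (2), u3→u6 (4); capacity 5 + 2 + 4 = 11.
This cut is saturated, so no flow can exceed 11.

11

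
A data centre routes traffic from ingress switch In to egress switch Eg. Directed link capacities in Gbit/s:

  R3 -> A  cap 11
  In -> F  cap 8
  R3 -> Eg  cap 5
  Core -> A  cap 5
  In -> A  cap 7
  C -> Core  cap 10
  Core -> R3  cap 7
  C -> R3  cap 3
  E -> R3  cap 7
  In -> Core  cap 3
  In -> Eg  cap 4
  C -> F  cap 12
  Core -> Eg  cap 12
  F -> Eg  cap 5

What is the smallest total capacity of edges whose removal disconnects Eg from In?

Augment In→Eg: bottleneck 4, flow now 4.
Augment In→Core→Eg: bottleneck 3, flow now 7.
Augment In→F→Eg: bottleneck 5, flow now 12.
No augmenting path remains; maximum flow = 12.
By max-flow min-cut, the minimum cut capacity equals the max flow.
In the residual graph, reachable from In: {In, A, F}.
Min-cut edges: In→Core (3), In→Eg (4), F→Eg (5); capacity 3 + 4 + 5 = 12.

12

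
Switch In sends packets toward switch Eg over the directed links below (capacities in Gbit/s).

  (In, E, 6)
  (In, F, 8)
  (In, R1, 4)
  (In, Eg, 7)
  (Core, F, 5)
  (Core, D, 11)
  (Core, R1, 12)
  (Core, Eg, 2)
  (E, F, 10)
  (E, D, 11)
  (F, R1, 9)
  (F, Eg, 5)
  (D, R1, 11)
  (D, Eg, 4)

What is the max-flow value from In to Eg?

Augment In→Eg: bottleneck 7, flow now 7.
Augment In→F→Eg: bottleneck 5, flow now 12.
Augment In→E→D→Eg: bottleneck 4, flow now 16.
No augmenting path remains; maximum flow = 16.
In the residual graph, reachable from In: {In, E, F, D, R1}.
Min-cut edges: In→Eg (7), F→Eg (5), D→Eg (4); capacity 7 + 5 + 4 = 16.
This cut is saturated, so no flow can exceed 16.

16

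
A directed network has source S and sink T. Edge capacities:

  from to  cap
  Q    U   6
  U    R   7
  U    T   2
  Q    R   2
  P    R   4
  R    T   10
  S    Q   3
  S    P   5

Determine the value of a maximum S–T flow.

7

Augment S→P→R→T: bottleneck 4, flow now 4.
Augment S→Q→R→T: bottleneck 2, flow now 6.
Augment S→Q→U→T: bottleneck 1, flow now 7.
No augmenting path remains; maximum flow = 7.
In the residual graph, reachable from S: {S, P}.
Min-cut edges: S→Q (3), P→R (4); capacity 3 + 4 = 7.
This cut is saturated, so no flow can exceed 7.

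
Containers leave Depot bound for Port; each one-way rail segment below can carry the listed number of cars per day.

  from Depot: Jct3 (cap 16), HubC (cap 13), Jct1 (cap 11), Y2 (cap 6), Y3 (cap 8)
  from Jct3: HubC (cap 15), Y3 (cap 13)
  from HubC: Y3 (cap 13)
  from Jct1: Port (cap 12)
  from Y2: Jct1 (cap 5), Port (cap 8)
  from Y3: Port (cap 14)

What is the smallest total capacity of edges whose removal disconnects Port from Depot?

31

Augment Depot→Jct1→Port: bottleneck 11, flow now 11.
Augment Depot→Y2→Port: bottleneck 6, flow now 17.
Augment Depot→Y3→Port: bottleneck 8, flow now 25.
Augment Depot→Jct3→Y3→Port: bottleneck 6, flow now 31.
No augmenting path remains; maximum flow = 31.
By max-flow min-cut, the minimum cut capacity equals the max flow.
In the residual graph, reachable from Depot: {Depot, Jct3, HubC, Y3}.
Min-cut edges: Depot→Jct1 (11), Depot→Y2 (6), Y3→Port (14); capacity 11 + 6 + 14 = 31.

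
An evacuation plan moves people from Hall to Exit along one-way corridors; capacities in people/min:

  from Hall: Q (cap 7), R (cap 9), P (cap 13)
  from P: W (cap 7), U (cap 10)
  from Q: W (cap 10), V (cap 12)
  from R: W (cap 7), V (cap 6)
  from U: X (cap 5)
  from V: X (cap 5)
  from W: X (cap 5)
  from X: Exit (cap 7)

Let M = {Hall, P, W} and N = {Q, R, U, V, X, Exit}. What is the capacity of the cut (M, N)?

Edges leaving {Hall, P, W}: Hall→Q (7), Hall→R (9), P→U (10), W→X (5).
Cut capacity = 7 + 9 + 10 + 5 = 31.

31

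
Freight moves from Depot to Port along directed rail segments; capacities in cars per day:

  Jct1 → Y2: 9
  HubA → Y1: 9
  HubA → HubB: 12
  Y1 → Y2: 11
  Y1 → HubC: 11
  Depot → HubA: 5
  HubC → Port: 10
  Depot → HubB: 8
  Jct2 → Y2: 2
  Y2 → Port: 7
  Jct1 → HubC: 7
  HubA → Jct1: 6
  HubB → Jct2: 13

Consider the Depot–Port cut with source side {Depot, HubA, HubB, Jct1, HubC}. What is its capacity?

41

Edges leaving {Depot, HubA, HubB, Jct1, HubC}: HubA→Y1 (9), HubB→Jct2 (13), Jct1→Y2 (9), HubC→Port (10).
Cut capacity = 9 + 13 + 9 + 10 = 41.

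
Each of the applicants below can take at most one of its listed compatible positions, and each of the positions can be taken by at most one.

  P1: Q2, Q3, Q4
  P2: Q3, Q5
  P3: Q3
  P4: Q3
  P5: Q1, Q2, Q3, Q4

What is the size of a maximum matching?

Unit-capacity flow: source→left, listed edges, right→sink; max matching = max flow.
Augmenting path P1→Q2 (+1); matched 1.
Augmenting path P2→Q3 (+1); matched 2.
Augmenting path P5→Q1 (+1); matched 3.
Augmenting path P3→Q3→P2→Q5 (+1); matched 4.
No augmenting path remains; maximum matching = 4.
König certificate: {P1, P2, P5, Q3} is a vertex cover of size 4 (every listed pair touches it), so no matching can be larger.

4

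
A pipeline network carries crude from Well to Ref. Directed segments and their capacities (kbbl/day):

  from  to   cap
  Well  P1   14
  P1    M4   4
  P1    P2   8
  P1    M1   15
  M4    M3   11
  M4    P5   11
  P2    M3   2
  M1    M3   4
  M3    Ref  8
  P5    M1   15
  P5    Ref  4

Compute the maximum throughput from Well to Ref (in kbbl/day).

Augment Well→P1→M4→M3→Ref: bottleneck 4, flow now 4.
Augment Well→P1→P2→M3→Ref: bottleneck 2, flow now 6.
Augment Well→P1→M1→M3→Ref: bottleneck 2, flow now 8.
Augment Well→P1→M1→M3→M4→P5→Ref: bottleneck 2, flow now 10. (uses reverse residual edge)
No augmenting path remains; maximum flow = 10.
In the residual graph, reachable from Well: {Well, P1, P2, M1}.
Min-cut edges: P1→M4 (4), P2→M3 (2), M1→M3 (4); capacity 4 + 2 + 4 = 10.
This cut is saturated, so no flow can exceed 10.

10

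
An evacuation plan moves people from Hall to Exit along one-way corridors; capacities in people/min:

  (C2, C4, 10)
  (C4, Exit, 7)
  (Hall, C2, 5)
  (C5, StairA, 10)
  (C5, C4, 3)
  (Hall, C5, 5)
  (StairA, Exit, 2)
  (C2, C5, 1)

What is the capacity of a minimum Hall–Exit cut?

Augment Hall→C5→StairA→Exit: bottleneck 2, flow now 2.
Augment Hall→C5→C4→Exit: bottleneck 3, flow now 5.
Augment Hall→C2→C4→Exit: bottleneck 4, flow now 9.
No augmenting path remains; maximum flow = 9.
By max-flow min-cut, the minimum cut capacity equals the max flow.
In the residual graph, reachable from Hall: {Hall, C5, C2, StairA, C4}.
Min-cut edges: StairA→Exit (2), C4→Exit (7); capacity 2 + 7 = 9.

9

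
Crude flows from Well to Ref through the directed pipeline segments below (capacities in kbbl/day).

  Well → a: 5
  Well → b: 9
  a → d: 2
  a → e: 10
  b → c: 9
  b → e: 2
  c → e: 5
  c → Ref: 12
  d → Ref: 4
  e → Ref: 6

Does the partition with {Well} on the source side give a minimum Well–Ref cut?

Given cut capacity: 5 + 9 = 14.
Augment Well→a→d→Ref: bottleneck 2, flow now 2.
Augment Well→a→e→Ref: bottleneck 3, flow now 5.
Augment Well→b→c→Ref: bottleneck 9, flow now 14.
No augmenting path remains; maximum flow = 14.
Cut capacity 14 equals the max flow, so it is a minimum cut.

Yes — it is a minimum cut (capacity 14).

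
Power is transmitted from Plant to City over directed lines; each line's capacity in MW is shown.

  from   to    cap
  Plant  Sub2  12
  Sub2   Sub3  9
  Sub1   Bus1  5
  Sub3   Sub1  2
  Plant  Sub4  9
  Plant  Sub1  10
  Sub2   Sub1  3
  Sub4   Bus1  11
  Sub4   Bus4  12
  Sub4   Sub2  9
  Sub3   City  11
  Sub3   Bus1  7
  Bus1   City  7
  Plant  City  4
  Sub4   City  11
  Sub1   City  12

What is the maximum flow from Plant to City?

Augment Plant→City: bottleneck 4, flow now 4.
Augment Plant→Sub4→City: bottleneck 9, flow now 13.
Augment Plant→Sub1→City: bottleneck 10, flow now 23.
Augment Plant→Sub2→Sub3→City: bottleneck 9, flow now 32.
Augment Plant→Sub2→Sub1→City: bottleneck 2, flow now 34.
Augment Plant→Sub2→Sub1→Bus1→City: bottleneck 1, flow now 35.
No augmenting path remains; maximum flow = 35.
In the residual graph, reachable from Plant: {Plant}.
Min-cut edges: Plant→Sub4 (9), Plant→Sub2 (12), Plant→Sub1 (10), Plant→City (4); capacity 9 + 12 + 10 + 4 = 35.
This cut is saturated, so no flow can exceed 35.

35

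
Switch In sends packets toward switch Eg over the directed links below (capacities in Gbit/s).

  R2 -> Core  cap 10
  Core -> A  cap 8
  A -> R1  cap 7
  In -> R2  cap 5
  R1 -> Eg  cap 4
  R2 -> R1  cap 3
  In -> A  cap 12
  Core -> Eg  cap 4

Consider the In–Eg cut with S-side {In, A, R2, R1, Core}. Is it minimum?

Yes — it is a minimum cut (capacity 8).

Given cut capacity: 4 + 4 = 8.
Augment In→A→R1→Eg: bottleneck 4, flow now 4.
Augment In→R2→Core→Eg: bottleneck 4, flow now 8.
No augmenting path remains; maximum flow = 8.
Cut capacity 8 equals the max flow, so it is a minimum cut.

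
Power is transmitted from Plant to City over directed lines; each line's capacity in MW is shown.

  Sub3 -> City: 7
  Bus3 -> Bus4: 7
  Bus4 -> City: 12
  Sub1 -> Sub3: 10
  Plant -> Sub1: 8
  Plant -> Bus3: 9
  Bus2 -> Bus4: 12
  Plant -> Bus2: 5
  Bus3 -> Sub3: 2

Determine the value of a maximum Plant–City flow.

Augment Plant→Sub1→Sub3→City: bottleneck 7, flow now 7.
Augment Plant→Bus2→Bus4→City: bottleneck 5, flow now 12.
Augment Plant→Bus3→Bus4→City: bottleneck 7, flow now 19.
No augmenting path remains; maximum flow = 19.
In the residual graph, reachable from Plant: {Plant, Sub1, Bus3, Sub3}.
Min-cut edges: Plant→Bus2 (5), Bus3→Bus4 (7), Sub3→City (7); capacity 5 + 7 + 7 = 19.
This cut is saturated, so no flow can exceed 19.

19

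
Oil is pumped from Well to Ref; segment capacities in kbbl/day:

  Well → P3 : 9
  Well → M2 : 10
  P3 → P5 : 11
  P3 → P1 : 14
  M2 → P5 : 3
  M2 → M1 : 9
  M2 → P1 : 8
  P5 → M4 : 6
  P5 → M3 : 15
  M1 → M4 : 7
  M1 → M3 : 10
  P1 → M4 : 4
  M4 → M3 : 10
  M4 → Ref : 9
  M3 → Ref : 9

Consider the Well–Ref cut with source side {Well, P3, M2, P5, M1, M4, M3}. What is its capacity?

Edges leaving {Well, P3, M2, P5, M1, M4, M3}: P3→P1 (14), M2→P1 (8), M4→Ref (9), M3→Ref (9).
Cut capacity = 14 + 8 + 9 + 9 = 40.

40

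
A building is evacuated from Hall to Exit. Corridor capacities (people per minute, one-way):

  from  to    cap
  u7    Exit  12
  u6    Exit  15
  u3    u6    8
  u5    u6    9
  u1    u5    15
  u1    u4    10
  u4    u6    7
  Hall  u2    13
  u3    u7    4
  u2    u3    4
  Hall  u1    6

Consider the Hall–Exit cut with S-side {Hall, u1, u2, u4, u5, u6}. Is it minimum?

No — its capacity is 19, but the minimum cut has capacity 10.

Given cut capacity: 4 + 15 = 19.
Augment Hall→u1→u4→u6→Exit: bottleneck 6, flow now 6.
Augment Hall→u2→u3→u6→Exit: bottleneck 4, flow now 10.
No augmenting path remains; maximum flow = 10.
In the residual graph, reachable from Hall: {Hall, u2}.
Min-cut edges: Hall→u1 (6), u2→u3 (4); capacity 6 + 4 = 10.
Cut capacity 19 exceeds the max flow 10, so it is not minimum.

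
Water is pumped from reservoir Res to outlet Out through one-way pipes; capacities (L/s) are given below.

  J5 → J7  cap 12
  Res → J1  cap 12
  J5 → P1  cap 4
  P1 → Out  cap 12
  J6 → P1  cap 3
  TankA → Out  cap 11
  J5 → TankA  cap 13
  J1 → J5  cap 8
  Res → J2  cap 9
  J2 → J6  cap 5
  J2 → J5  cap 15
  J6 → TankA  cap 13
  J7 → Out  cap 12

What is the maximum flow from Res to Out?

17

Augment Res→J2→J6→TankA→Out: bottleneck 5, flow now 5.
Augment Res→J2→J5→TankA→Out: bottleneck 4, flow now 9.
Augment Res→J1→J5→TankA→Out: bottleneck 2, flow now 11.
Augment Res→J1→J5→P1→Out: bottleneck 4, flow now 15.
Augment Res→J1→J5→J7→Out: bottleneck 2, flow now 17.
No augmenting path remains; maximum flow = 17.
In the residual graph, reachable from Res: {Res, J1}.
Min-cut edges: Res→J2 (9), J1→J5 (8); capacity 9 + 8 = 17.
This cut is saturated, so no flow can exceed 17.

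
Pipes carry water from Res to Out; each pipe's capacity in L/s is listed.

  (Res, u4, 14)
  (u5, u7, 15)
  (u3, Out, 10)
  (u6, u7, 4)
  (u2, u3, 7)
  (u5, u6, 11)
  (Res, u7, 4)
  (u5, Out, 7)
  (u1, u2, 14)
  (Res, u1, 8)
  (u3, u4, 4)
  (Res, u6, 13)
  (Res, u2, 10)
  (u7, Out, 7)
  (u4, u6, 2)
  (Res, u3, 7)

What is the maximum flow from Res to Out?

Augment Res→u3→Out: bottleneck 7, flow now 7.
Augment Res→u7→Out: bottleneck 4, flow now 11.
Augment Res→u2→u3→Out: bottleneck 3, flow now 14.
Augment Res→u6→u7→Out: bottleneck 3, flow now 17.
No augmenting path remains; maximum flow = 17.
In the residual graph, reachable from Res: {Res, u1, u2, u3, u4, u6, u7}.
Min-cut edges: u3→Out (10), u7→Out (7); capacity 10 + 7 = 17.
This cut is saturated, so no flow can exceed 17.

17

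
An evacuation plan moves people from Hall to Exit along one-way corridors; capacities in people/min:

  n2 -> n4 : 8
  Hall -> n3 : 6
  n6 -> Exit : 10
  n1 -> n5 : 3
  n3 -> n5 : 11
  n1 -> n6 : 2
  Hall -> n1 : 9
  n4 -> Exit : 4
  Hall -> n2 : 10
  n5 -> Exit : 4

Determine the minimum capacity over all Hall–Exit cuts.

Augment Hall→n1→n5→Exit: bottleneck 3, flow now 3.
Augment Hall→n1→n6→Exit: bottleneck 2, flow now 5.
Augment Hall→n2→n4→Exit: bottleneck 4, flow now 9.
Augment Hall→n3→n5→Exit: bottleneck 1, flow now 10.
No augmenting path remains; maximum flow = 10.
By max-flow min-cut, the minimum cut capacity equals the max flow.
In the residual graph, reachable from Hall: {Hall, n1, n2, n3, n4, n5}.
Min-cut edges: n1→n6 (2), n4→Exit (4), n5→Exit (4); capacity 2 + 4 + 4 = 10.

10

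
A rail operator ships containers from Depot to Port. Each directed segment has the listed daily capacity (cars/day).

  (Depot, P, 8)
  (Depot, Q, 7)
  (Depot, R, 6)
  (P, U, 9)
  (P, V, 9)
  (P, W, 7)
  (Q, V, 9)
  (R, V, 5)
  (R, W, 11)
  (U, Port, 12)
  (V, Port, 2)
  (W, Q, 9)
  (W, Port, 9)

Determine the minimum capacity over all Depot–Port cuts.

16

Augment Depot→P→U→Port: bottleneck 8, flow now 8.
Augment Depot→Q→V→Port: bottleneck 2, flow now 10.
Augment Depot→R→W→Port: bottleneck 6, flow now 16.
No augmenting path remains; maximum flow = 16.
By max-flow min-cut, the minimum cut capacity equals the max flow.
In the residual graph, reachable from Depot: {Depot, Q, V}.
Min-cut edges: Depot→P (8), Depot→R (6), V→Port (2); capacity 8 + 6 + 2 = 16.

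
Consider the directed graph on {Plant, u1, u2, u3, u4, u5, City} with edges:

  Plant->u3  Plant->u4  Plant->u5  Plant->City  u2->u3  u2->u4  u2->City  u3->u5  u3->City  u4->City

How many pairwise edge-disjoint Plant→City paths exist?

3

Assign every edge capacity 1; by Menger, the answer equals the max flow.
Path Plant→City (+1); total 1.
Path Plant→u3→City (+1); total 2.
Path Plant→u4→City (+1); total 3.
No residual Plant→City path; max flow = 3.
Certifying cut of size 3: {Plant→City, Plant→u3, Plant→u4}.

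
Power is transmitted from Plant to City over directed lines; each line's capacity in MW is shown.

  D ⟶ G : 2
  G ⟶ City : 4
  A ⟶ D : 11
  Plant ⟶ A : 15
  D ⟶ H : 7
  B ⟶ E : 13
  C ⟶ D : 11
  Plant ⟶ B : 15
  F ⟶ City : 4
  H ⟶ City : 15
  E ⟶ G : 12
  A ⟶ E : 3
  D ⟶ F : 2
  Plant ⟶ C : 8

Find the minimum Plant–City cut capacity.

Augment Plant→A→D→F→City: bottleneck 2, flow now 2.
Augment Plant→A→D→G→City: bottleneck 2, flow now 4.
Augment Plant→A→D→H→City: bottleneck 7, flow now 11.
Augment Plant→A→E→G→City: bottleneck 2, flow now 13.
No augmenting path remains; maximum flow = 13.
By max-flow min-cut, the minimum cut capacity equals the max flow.
In the residual graph, reachable from Plant: {Plant, A, B, C, D, E, G}.
Min-cut edges: D→F (2), D→H (7), G→City (4); capacity 2 + 7 + 4 = 13.

13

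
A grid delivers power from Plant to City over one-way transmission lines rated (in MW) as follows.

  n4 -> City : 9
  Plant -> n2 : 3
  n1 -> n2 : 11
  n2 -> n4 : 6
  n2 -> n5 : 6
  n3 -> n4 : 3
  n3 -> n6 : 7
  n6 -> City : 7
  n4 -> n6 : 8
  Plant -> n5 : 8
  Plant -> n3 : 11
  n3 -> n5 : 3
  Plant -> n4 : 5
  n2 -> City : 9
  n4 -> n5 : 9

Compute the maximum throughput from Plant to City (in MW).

Augment Plant→n2→City: bottleneck 3, flow now 3.
Augment Plant→n4→City: bottleneck 5, flow now 8.
Augment Plant→n3→n4→City: bottleneck 3, flow now 11.
Augment Plant→n3→n6→City: bottleneck 7, flow now 18.
No augmenting path remains; maximum flow = 18.
In the residual graph, reachable from Plant: {Plant, n3, n5}.
Min-cut edges: Plant→n2 (3), Plant→n4 (5), n3→n4 (3), n3→n6 (7); capacity 3 + 5 + 3 + 7 = 18.
This cut is saturated, so no flow can exceed 18.

18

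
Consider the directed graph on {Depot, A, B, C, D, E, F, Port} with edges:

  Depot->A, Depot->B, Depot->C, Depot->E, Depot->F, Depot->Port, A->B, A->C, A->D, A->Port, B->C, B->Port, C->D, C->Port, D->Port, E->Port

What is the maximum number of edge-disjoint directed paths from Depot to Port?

5

Assign every edge capacity 1; by Menger, the answer equals the max flow.
Path Depot→Port (+1); total 1.
Path Depot→A→Port (+1); total 2.
Path Depot→B→Port (+1); total 3.
Path Depot→C→Port (+1); total 4.
Path Depot→E→Port (+1); total 5.
No residual Depot→Port path; max flow = 5.
Certifying cut of size 5: {Depot→A, Depot→B, Depot→C, Depot→E, Depot→Port}.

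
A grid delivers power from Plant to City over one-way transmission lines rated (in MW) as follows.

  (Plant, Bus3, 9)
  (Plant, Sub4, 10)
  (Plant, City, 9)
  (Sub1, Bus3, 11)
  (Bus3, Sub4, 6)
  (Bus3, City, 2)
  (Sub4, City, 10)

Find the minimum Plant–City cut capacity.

21

Augment Plant→City: bottleneck 9, flow now 9.
Augment Plant→Bus3→City: bottleneck 2, flow now 11.
Augment Plant→Sub4→City: bottleneck 10, flow now 21.
No augmenting path remains; maximum flow = 21.
By max-flow min-cut, the minimum cut capacity equals the max flow.
In the residual graph, reachable from Plant: {Plant, Bus3, Sub4}.
Min-cut edges: Plant→City (9), Bus3→City (2), Sub4→City (10); capacity 9 + 2 + 10 = 21.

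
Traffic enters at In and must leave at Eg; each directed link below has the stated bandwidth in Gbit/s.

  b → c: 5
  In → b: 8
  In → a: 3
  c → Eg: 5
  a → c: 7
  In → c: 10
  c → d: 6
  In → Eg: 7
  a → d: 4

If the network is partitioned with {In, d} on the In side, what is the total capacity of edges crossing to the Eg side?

28

Edges leaving {In, d}: In→a (3), In→b (8), In→c (10), In→Eg (7).
Cut capacity = 3 + 8 + 10 + 7 = 28.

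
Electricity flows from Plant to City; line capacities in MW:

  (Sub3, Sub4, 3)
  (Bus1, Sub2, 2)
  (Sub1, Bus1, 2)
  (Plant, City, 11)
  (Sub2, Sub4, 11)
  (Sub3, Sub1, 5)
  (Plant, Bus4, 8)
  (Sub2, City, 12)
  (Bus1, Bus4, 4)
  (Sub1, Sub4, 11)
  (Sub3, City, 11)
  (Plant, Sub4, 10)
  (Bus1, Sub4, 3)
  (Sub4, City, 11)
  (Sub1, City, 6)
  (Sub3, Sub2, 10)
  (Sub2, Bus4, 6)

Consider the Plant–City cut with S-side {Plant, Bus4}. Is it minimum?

Yes — it is a minimum cut (capacity 21).

Given cut capacity: 10 + 11 = 21.
Augment Plant→City: bottleneck 11, flow now 11.
Augment Plant→Sub4→City: bottleneck 10, flow now 21.
No augmenting path remains; maximum flow = 21.
Cut capacity 21 equals the max flow, so it is a minimum cut.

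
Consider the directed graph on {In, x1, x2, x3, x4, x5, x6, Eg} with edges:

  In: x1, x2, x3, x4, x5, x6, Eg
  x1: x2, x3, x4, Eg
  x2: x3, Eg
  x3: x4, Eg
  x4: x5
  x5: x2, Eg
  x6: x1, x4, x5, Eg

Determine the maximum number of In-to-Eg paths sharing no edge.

Assign every edge capacity 1; by Menger, the answer equals the max flow.
Path In→Eg (+1); total 1.
Path In→x1→Eg (+1); total 2.
Path In→x2→Eg (+1); total 3.
Path In→x3→Eg (+1); total 4.
Path In→x5→Eg (+1); total 5.
Path In→x6→Eg (+1); total 6.
No residual In→Eg path; max flow = 6.
Certifying cut of size 6: {In→Eg, In→x1, In→x6, x2→Eg, x3→Eg, x5→Eg}.

6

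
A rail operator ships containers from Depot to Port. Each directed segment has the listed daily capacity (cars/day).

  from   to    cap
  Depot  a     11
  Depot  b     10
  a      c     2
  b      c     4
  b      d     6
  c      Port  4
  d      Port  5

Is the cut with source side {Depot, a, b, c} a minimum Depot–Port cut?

No — its capacity is 10, but the minimum cut has capacity 9.

Given cut capacity: 6 + 4 = 10.
Augment Depot→a→c→Port: bottleneck 2, flow now 2.
Augment Depot→b→c→Port: bottleneck 2, flow now 4.
Augment Depot→b→d→Port: bottleneck 5, flow now 9.
No augmenting path remains; maximum flow = 9.
In the residual graph, reachable from Depot: {Depot, a, b, c, d}.
Min-cut edges: c→Port (4), d→Port (5); capacity 4 + 5 = 9.
Cut capacity 10 exceeds the max flow 9, so it is not minimum.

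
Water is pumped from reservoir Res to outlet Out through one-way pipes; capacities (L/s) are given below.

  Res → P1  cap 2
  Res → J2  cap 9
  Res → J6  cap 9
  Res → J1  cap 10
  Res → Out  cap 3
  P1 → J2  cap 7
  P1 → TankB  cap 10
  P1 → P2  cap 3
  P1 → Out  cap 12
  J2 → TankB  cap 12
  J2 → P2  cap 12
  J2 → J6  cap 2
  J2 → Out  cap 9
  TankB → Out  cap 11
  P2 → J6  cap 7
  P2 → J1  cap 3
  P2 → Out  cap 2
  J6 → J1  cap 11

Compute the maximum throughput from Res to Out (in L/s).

Augment Res→Out: bottleneck 3, flow now 3.
Augment Res→P1→Out: bottleneck 2, flow now 5.
Augment Res→J2→Out: bottleneck 9, flow now 14.
No augmenting path remains; maximum flow = 14.
In the residual graph, reachable from Res: {Res, J6, J1}.
Min-cut edges: Res→P1 (2), Res→J2 (9), Res→Out (3); capacity 2 + 9 + 3 = 14.
This cut is saturated, so no flow can exceed 14.

14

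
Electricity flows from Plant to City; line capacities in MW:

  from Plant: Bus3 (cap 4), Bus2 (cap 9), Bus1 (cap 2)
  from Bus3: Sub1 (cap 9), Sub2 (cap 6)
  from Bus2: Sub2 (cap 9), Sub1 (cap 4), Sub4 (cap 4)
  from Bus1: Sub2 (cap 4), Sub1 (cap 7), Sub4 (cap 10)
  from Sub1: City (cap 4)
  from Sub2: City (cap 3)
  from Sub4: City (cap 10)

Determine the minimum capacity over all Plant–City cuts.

Augment Plant→Bus3→Sub1→City: bottleneck 4, flow now 4.
Augment Plant→Bus2→Sub2→City: bottleneck 3, flow now 7.
Augment Plant→Bus2→Sub4→City: bottleneck 4, flow now 11.
Augment Plant→Bus1→Sub4→City: bottleneck 2, flow now 13.
No augmenting path remains; maximum flow = 13.
By max-flow min-cut, the minimum cut capacity equals the max flow.
In the residual graph, reachable from Plant: {Plant, Bus3, Bus2, Sub1, Sub2}.
Min-cut edges: Plant→Bus1 (2), Bus2→Sub4 (4), Sub1→City (4), Sub2→City (3); capacity 2 + 4 + 4 + 3 = 13.

13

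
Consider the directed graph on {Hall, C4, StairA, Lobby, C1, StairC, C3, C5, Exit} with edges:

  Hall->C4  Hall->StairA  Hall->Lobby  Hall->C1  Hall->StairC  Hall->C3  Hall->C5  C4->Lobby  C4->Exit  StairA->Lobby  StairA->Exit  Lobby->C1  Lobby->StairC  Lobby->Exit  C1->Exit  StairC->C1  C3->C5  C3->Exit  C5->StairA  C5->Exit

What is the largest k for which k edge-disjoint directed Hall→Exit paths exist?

Assign every edge capacity 1; by Menger, the answer equals the max flow.
Path Hall→C4→Exit (+1); total 1.
Path Hall→StairA→Exit (+1); total 2.
Path Hall→Lobby→Exit (+1); total 3.
Path Hall→C1→Exit (+1); total 4.
Path Hall→C3→Exit (+1); total 5.
Path Hall→C5→Exit (+1); total 6.
No residual Hall→Exit path; max flow = 6.
Certifying cut of size 6: {C1→Exit, Hall→C3, Hall→C4, Hall→C5, Hall→Lobby, Hall→StairA}.

6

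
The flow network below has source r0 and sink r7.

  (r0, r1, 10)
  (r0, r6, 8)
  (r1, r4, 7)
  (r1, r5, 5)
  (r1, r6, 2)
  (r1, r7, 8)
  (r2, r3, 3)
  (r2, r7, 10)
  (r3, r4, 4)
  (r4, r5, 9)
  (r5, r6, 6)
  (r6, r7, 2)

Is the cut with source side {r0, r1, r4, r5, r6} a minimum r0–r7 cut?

Given cut capacity: 8 + 2 = 10.
Augment r0→r1→r7: bottleneck 8, flow now 8.
Augment r0→r6→r7: bottleneck 2, flow now 10.
No augmenting path remains; maximum flow = 10.
Cut capacity 10 equals the max flow, so it is a minimum cut.

Yes — it is a minimum cut (capacity 10).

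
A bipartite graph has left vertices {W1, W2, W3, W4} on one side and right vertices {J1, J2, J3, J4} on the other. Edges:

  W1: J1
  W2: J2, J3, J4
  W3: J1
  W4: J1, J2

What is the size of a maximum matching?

3

Unit-capacity flow: source→left, listed edges, right→sink; max matching = max flow.
Augmenting path W1→J1 (+1); matched 1.
Augmenting path W2→J2 (+1); matched 2.
Augmenting path W4→J2→W2→J3 (+1); matched 3.
No augmenting path remains; maximum matching = 3.
König certificate: {W2, W4, J1} is a vertex cover of size 3 (every listed pair touches it), so no matching can be larger.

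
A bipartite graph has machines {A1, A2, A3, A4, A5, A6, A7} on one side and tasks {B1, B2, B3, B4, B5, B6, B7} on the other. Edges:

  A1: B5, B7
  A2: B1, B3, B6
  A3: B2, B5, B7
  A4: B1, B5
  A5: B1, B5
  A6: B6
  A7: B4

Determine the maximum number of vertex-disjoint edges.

7

Unit-capacity flow: source→left, listed edges, right→sink; max matching = max flow.
Augmenting path A1→B5 (+1); matched 1.
Augmenting path A2→B1 (+1); matched 2.
Augmenting path A3→B2 (+1); matched 3.
Augmenting path A6→B6 (+1); matched 4.
Augmenting path A7→B4 (+1); matched 5.
Augmenting path A4→B1→A2→B3 (+1); matched 6.
Augmenting path A5→B5→A1→B7 (+1); matched 7.
No augmenting path remains; maximum matching = 7.
König certificate: {A1, A2, A3, A4, A5, A6, A7} is a vertex cover of size 7 (every listed pair touches it), so no matching can be larger.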